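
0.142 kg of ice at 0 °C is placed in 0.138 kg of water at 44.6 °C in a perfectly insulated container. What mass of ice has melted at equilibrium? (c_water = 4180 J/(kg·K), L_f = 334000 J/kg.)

m_melted ≈ 0.077 kg

Heat available from the water dropping to 0 °C: 0.138×4180×44.6 = 25727 J.
Melting all 0.142 kg of ice would need 0.142×334000 = 47428 J.
25727 J < 47428 J, so only part of the ice melts and the system sits at 0 °C.
m_melt = 25727 / L_f = 0.07703 kg.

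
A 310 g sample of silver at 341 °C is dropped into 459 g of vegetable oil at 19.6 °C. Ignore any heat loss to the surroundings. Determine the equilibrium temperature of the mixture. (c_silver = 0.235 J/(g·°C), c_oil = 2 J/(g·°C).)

T_f ≈ 43.2 °C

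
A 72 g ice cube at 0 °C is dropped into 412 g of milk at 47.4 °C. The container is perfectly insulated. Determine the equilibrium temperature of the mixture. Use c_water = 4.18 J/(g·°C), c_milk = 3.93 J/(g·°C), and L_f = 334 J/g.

T_f ≈ 27.4 °C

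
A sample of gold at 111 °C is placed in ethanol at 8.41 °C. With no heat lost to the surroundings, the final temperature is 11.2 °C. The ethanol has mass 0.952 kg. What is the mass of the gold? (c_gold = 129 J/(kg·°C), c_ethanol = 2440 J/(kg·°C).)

Heat lost by the gold = heat gained by the ethanol:
m×129×(111 − 11.2) = 0.952×2440×(11.2 − 8.41)
12874 m = 6480.8  ⇒  m ≈ 0.5034 kg

m ≈ 0.503 kg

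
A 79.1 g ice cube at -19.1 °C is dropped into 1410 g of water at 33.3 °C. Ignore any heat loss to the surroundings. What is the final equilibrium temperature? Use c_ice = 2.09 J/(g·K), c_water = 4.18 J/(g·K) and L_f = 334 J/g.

T_f ≈ 26.8 °C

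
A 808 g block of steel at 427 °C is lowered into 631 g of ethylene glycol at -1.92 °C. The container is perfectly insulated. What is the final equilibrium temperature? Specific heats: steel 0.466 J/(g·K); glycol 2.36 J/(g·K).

T_f ≈ 84.6 °C

|Q_steel| = |Q_glycol|:
808·0.466·(427 − T) = 631·2.36·(T − (-1.92))
376.53(427 − T) = 1489.2(T − (-1.92))
1865.7 T = 157918  ⇒  T ≈ 84.64 °C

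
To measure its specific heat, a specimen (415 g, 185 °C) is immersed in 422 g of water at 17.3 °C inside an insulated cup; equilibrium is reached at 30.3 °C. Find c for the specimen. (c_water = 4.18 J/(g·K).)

Heat lost by the specimen = heat gained by the water:
415×c×(185 − 30.3) = 422×4.18×(30.3 − 17.3)
64200 c = 22931  ⇒  c ≈ 0.3572 J/(g·K)

c ≈ 0.357 J/(g·K)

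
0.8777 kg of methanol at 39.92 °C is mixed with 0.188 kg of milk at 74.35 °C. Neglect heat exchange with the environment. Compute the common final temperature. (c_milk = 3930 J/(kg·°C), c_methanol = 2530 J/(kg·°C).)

Setting the total heat transfer to zero:
0.188*3930*(T − 74.35) + 0.8777*2530*(T − 39.92) = 0
738.84(T − 74.35) + 2220.6(T − 39.92) = 0
(738.84 + 2220.6) T = 738.84*74.35 + 2220.6*39.92
T = 143578/2959.4 ≈ 48.52 °C

T_f ≈ 48.5 °C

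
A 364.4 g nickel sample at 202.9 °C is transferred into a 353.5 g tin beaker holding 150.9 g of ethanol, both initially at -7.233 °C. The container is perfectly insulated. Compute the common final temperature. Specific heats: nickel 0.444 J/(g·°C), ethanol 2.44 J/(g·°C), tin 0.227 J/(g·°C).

Setting the total heat transfer to zero:
364.4·0.444·(T − 202.9) + 150.9·2.44·(T − (-7.233)) + 353.5·0.227·(T − (-7.233)) = 0
161.79(T − 202.9) + 368.2(T − (-7.233)) + 80.24(T − (-7.233)) = 0
(161.79 + 368.2 + 80.24) T = 161.79·202.9 + 368.2·(-7.233) + 80.24·(-7.233)
T ≈ 48.48 °C

T_f ≈ 48.5 °C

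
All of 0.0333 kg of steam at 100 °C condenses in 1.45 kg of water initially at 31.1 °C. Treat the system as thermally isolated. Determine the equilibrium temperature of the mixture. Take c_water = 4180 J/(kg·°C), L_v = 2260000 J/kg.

T_f ≈ 44.8 °C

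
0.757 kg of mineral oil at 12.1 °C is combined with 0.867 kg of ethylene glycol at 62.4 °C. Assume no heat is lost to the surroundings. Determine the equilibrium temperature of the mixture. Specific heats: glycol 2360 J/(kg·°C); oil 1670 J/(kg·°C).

T_f ≈ 43.2 °C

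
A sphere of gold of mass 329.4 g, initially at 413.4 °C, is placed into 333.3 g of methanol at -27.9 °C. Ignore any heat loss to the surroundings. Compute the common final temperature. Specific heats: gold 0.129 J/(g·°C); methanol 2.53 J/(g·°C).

Net heat exchanged in the isolated system is zero:
329.4·0.129·(T − 413.4) + 333.3·2.53·(T − (-27.9)) = 0
42.49(T − 413.4) + 843.25(T − (-27.9)) = 0
885.74 T = -5960.2
T ≈ -6.73 °C

T_f ≈ -6.7 °C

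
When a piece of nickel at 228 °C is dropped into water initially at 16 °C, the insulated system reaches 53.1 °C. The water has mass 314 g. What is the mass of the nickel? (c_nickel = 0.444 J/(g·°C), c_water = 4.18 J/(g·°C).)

m ≈ 627 g

|Q_nickel| = |Q_water|:
m·0.444·(228 − 53.1) = 314·4.18·(53.1 − 16)
77.66 m = 48694  ⇒  m ≈ 627.1 g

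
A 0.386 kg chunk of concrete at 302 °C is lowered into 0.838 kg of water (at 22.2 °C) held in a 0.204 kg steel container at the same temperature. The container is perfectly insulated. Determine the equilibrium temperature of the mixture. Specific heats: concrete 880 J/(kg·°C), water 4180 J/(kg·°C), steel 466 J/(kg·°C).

T_f ≈ 46.3 °C

Let T be the final temperature. ΣQ_i = 0:
0.386*880*(T − 302) + 0.838*4180*(T − 22.2) + 0.204*466*(T − 22.2) = 0
339.68(T − 302) + 3502.8(T − 22.2) + 95.06(T − 22.2) = 0
3937.6 T = 182457
T ≈ 46.34 °C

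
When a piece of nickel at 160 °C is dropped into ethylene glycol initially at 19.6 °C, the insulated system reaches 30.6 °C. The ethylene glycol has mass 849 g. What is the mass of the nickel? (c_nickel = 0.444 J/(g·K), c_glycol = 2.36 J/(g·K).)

Heat lost by the nickel = heat gained by the glycol:
m·0.444·(160 − 30.6) = 849·2.36·(30.6 − 19.6)
57.45 m = 22040  ⇒  m ≈ 383.6 g

m ≈ 384 g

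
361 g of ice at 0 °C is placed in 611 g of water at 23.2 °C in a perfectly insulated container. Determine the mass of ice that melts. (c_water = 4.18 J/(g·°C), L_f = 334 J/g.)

Heat available from the water dropping to 0 °C: 611×4.18×23.2 = 59252 J.
Fully melting the ice requires m_ice L_f = 361×334 = 120574 J.
59252 J < 120574 J, so only part of the ice melts and the system sits at 0 °C.
m_melt = 59252 / L_f = 177.4 g.

m_melted ≈ 177 g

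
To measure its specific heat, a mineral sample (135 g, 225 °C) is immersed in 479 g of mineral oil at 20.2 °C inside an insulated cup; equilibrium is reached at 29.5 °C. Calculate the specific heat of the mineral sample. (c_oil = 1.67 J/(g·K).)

m_s c (T_s − T_f) = m_oil c_oil (T_f − T_0):
135·c·(225 − 29.5) = 479·1.67·(29.5 − 20.2)
26392 c = 7439.3  ⇒  c ≈ 0.2819 J/(g·K)

c ≈ 0.282 J/(g·K)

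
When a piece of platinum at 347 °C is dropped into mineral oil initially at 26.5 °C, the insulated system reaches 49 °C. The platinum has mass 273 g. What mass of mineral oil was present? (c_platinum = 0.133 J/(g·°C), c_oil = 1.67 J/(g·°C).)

Heat gained plus heat lost sum to zero:
273×0.133×(49 − 347) + m×1.67×(49 − 26.5) = 0
37.57 m = 10820
m = 10820/37.57 ≈ 288 g

m ≈ 288 g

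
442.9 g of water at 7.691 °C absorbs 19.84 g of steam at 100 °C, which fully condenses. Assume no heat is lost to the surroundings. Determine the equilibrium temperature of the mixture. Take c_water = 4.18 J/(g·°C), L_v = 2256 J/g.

Sum of m c ΔT and latent-heat terms is zero:
latent heat released on condensation: 19.84·2256 = 44759
  condensate cools 100→T: 19.84·4.18·(T − 100) = 82.93(T − 100)
  original water: 1851.3(T − 7.691)
1934.3 T = 44759 + 8293.1 + 14239 = 67291
T ≈ 34.79 °C — below 100 °C, confirming all the steam condensed.

T_f ≈ 34.8 °C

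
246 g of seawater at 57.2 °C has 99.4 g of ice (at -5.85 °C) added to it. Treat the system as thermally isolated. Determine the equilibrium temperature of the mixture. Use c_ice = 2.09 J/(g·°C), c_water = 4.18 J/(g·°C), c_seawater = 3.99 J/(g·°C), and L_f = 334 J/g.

Conservation of energy gives ΣQ = 0:
warm ice to 0 °C: 99.4×2.09×(0 − (-5.85)) = 1215.3
  fusion: m_ice L_f = 99.4×334 = 33200
  warm the meltwater: 415.49 T
  seawater cools: 246×3.99×(T − 57.2) = 981.54(T − 57.2)
1397 T = 56144 − 34415 = 21729
T ≈ 15.55 °C (positive, so assuming full melt was valid).

T_f ≈ 15.6 °C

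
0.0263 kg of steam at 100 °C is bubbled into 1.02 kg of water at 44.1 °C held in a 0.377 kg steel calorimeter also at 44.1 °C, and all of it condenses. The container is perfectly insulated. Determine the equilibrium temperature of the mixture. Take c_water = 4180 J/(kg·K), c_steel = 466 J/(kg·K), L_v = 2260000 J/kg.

T_f ≈ 58.5 °C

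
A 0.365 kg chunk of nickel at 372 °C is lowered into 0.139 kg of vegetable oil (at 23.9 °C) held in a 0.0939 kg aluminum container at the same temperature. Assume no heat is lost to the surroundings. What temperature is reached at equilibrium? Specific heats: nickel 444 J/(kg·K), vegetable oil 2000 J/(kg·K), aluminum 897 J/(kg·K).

T_f ≈ 131.5 °C

With ΣQ=0 the equilibrium temperature is the m·c-weighted mean:
T_f = (162.06·372 + 278·23.9 + 84.23·23.9) / (162.06 + 278 + 84.23)
    = 68944 / 524.29 ≈ 131.50 °C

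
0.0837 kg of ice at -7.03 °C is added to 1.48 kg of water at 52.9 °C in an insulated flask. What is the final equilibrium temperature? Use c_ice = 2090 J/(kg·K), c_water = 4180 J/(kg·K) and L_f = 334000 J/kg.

Energy balance with sensible and latent terms:
warm ice to 0 °C: 0.0837·2090·(0 − (-7.03)) = 1229.8
  fusion: m_ice L_f = 0.0837·334000 = 27956
  meltwater 0→T: 0.0837·4180·T = 349.87 T
  water: 6186.4(T − 52.9)
6536.3 T = 327261 − 29186 = 298075
T ≈ 45.60 °C. Since T > 0 °C, the all-ice-melts assumption holds.

T_f ≈ 45.6 °C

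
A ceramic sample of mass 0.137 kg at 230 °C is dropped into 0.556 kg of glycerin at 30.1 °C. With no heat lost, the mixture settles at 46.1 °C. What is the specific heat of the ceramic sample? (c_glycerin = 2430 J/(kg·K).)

c ≈ 858 J/(kg·K)

Heat lost by the ceramic sample = heat gained by the glycerin:
0.137×c×(230 − 46.1) = 0.556×2430×(46.1 − 30.1)
25.19 c = 21617  ⇒  c ≈ 858 J/(kg·K)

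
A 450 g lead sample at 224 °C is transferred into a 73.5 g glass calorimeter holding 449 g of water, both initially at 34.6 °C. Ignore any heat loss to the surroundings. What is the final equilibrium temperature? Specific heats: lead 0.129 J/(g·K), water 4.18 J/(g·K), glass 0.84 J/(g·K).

Let T be the final temperature. ΣQ_i = 0:
450*0.129*(T − 224) + 449*4.18*(T − 34.6) + 73.5*0.84*(T − 34.6) = 0
1996.6 T = 80077
T = 80077/1996.6 ≈ 40.11 °C

T_f ≈ 40.1 °C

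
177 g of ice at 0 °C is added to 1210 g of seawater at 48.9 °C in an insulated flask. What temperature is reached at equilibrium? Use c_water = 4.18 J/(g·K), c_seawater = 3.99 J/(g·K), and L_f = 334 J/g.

T_f ≈ 31.8 °C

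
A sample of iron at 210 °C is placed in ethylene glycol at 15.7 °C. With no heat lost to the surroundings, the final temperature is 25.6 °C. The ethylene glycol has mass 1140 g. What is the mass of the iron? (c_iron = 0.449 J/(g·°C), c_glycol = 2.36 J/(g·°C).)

Heat lost by the iron = heat gained by the glycol:
m·0.449·(210 − 25.6) = 1140·2.36·(25.6 − 15.7)
82.8 m = 26635  ⇒  m ≈ 321.7 g

m ≈ 322 g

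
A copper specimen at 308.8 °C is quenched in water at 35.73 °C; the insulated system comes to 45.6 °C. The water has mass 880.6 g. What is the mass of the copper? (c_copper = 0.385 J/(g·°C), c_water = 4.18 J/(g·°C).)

m ≈ 359 g

Setting the total heat transfer to zero:
m·0.385·(45.6 − 308.8) + 880.6·4.18·(45.6 − 35.73) = 0
-101.33 m = -36331
m = -36331/-101.33 ≈ 358.5 g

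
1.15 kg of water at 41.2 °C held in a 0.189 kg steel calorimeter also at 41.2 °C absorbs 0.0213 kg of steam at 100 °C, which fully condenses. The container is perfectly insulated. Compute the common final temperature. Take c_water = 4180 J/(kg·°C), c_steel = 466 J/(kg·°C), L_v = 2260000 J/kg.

Net heat exchanged in the isolated system is zero:
condense steam: −0.0213×2260000 = −48138; condensed water 100 °C→T: 89.03(T − 100); water warms: 1.15×4180×(T − 41.2) = 4807(T − 41.2); cup: 88.07(T − 41.2)
4984.1 T = 48138 + 8903.4 + 201677 = 258718
T ≈ 51.91 °C — below 100 °C, confirming all the steam condensed.

T_f ≈ 51.9 °C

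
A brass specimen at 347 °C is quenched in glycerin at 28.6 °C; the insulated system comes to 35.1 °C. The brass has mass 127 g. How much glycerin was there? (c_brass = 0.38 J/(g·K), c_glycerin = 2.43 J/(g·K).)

m ≈ 953 g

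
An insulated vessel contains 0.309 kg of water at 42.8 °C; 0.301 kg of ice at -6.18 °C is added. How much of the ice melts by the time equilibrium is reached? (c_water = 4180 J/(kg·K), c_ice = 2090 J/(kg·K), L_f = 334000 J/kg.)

m_melted ≈ 0.154 kg

Heat available from the water dropping to 0 °C: 0.309·4180·42.8 = 55281 J.
Warming the ice to 0 °C takes 0.301·2090·6.18 = 3887.8 J, leaving 51394 J for melting.
Fully melting the ice requires m_ice L_f = 0.301·334000 = 100534 J.
That's not enough to melt it all — equilibrium is at 0 °C with ice remaining.
Mass melted = 51394/334000 ≈ 0.1539 kg.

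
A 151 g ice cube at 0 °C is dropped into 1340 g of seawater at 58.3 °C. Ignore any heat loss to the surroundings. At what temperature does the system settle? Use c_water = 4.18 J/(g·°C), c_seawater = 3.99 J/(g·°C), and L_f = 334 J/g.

T_f ≈ 43.7 °C

Sum of m c ΔT and latent-heat terms is zero:
melt ice: 151×334 = 50434; warm the meltwater: 631.18 T; seawater cools: 1340×3.99×(T − 58.3) = 5346.6(T − 58.3)
5977.8 T = 311707 − 50434 = 261273
T ≈ 43.71 °C (positive, so assuming full melt was valid).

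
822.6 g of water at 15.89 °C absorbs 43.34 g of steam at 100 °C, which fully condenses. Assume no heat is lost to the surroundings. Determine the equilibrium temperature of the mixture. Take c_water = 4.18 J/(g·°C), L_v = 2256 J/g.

Net heat exchanged in the isolated system is zero:
steam→water at 100 °C releases m L_v = 43.34·2256 = 97775; condensed water 100 °C→T: 181.16(T − 100); original water: 3438.5(T − 15.89)
3619.6 T = 97775 + 18116 + 54637 = 170528
T ≈ 47.11 °C — below 100 °C, confirming all the steam condensed.

T_f ≈ 47.1 °C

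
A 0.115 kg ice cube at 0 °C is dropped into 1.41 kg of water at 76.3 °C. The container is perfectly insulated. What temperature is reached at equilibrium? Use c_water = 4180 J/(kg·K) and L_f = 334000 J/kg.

T_f ≈ 64.5 °C

Taking heat into each body as positive, Σ m c ΔT = 0:
melt ice: 0.115×334000 = 38410; meltwater 0→T: 0.115×4180×T = 480.7 T; water: 5893.8(T − 76.3)
6374.5 T = 449697 − 38410 = 411287
T ≈ 64.52 °C (positive, so assuming full melt was valid).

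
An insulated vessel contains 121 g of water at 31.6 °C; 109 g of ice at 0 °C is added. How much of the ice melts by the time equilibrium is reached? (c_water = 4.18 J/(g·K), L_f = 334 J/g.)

m_melted ≈ 47.9 g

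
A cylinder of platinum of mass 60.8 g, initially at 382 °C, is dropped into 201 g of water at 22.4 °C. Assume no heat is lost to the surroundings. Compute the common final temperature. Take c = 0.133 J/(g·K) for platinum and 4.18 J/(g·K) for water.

T_f ≈ 25.8 °C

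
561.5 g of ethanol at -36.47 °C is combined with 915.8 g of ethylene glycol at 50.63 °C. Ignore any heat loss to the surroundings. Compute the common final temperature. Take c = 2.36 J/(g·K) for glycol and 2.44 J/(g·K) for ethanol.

T_f ≈ 16.8 °C

Net heat exchanged in the isolated system is zero:
915.8×2.36×(T − 50.63) + 561.5×2.44×(T − (-36.47)) = 0
2161.3(T − 50.63) + 1370.1(T − (-36.47)) = 0
(2161.3 + 1370.1) T = 2161.3×50.63 + 1370.1×(-36.47)
T ≈ 16.84 °C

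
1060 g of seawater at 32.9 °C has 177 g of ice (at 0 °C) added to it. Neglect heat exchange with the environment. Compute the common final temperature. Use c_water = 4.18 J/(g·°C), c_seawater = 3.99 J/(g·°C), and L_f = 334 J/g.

T_f ≈ 16.1 °C

Let T be the final temperature. ΣQ_i = 0:
latent heat to melt: 177×334 = 59118; warm the meltwater: 739.86 T; seawater cools: 1060×3.99×(T − 32.9) = 4229.4(T − 32.9)
4969.3 T = 139147 − 59118 = 80029
T ≈ 16.10 °C (positive, so assuming full melt was valid).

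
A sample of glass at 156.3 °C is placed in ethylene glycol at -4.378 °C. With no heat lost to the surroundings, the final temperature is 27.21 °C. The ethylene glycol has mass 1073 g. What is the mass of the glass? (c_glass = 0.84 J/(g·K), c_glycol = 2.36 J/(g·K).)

m ≈ 738 g

Energy conservation, ΣQ = 0:
m·0.84·(27.21 − 156.3) + 1073·2.36·(27.21 − (-4.378)) = 0
-108.44 m = -79990
m = -79990/-108.44 ≈ 737.7 g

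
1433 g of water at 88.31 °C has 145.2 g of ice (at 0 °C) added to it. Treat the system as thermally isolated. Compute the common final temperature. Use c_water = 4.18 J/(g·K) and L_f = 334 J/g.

T_f ≈ 72.8 °C

Net heat exchanged in the isolated system is zero:
latent heat to melt: 145.2×334 = 48497
  meltwater 0→T: 145.2×4.18×T = 606.94 T
  water: 5989.9(T − 88.31)
6596.9 T = 528972 − 48497 = 480475
T ≈ 72.83 °C — above 0 °C, consistent with complete melting.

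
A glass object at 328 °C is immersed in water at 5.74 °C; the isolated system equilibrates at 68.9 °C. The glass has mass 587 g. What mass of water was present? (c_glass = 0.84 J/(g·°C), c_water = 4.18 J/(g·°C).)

m ≈ 484 g

|Q_glass| = |Q_water|:
587×0.84×(328 − 68.9) = m×4.18×(68.9 − 5.74)
264.01 m = 127757  ⇒  m ≈ 483.9 g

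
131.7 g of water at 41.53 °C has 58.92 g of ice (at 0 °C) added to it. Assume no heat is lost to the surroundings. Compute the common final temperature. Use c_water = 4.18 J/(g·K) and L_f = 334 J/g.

T_f ≈ 4.0 °C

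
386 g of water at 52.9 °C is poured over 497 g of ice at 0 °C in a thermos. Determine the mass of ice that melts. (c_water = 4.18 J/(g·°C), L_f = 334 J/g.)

Cooling the water to 0 °C releases 386·4.18·52.9 = 85353 J.
Melting all 497 g of ice would need 497·334 = 165998 J.
Since 85353 < 165998 J, not all the ice melts; equilibrium is at 0 °C.
m_melted·334 = 85353  ⇒  m_melted ≈ 255.5 g.

m_melted ≈ 256 g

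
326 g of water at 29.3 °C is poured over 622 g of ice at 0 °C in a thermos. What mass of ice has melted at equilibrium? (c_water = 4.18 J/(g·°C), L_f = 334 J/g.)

Cooling the water to 0 °C releases 326×4.18×29.3 = 39927 J.
Melting all 622 g of ice would need 622×334 = 207748 J.
Since 39927 < 207748 J, not all the ice melts; equilibrium is at 0 °C.
Mass melted = 39927/334 ≈ 119.5 g.

m_melted ≈ 120 g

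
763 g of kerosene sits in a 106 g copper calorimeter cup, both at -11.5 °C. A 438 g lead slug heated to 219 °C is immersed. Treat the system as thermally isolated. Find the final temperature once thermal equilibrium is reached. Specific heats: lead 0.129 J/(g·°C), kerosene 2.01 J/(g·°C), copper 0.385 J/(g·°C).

T_f ≈ -3.5 °C

Energy conservation, ΣQ = 0:
438·0.129·(T − 219) + 763·2.01·(T − (-11.5)) + 106·0.385·(T − (-11.5)) = 0
56.5(T − 219) + 1533.6(T − (-11.5)) + 40.81(T − (-11.5)) = 0
(56.5 + 1533.6 + 40.81) T = 56.5·219 + 1533.6·(-11.5) + 40.81·(-11.5)
T = -5732.1 / 1630.9 = -3.51 °C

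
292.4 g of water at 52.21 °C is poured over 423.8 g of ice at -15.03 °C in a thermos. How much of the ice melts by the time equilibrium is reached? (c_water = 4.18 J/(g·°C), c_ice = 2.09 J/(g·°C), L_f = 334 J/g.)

Heat available from the water dropping to 0 °C: 292.4·4.18·52.21 = 63813 J.
Of that, 423.8·2.09·15.03 = 13313 J goes to bring the ice to 0 °C, leaving 50500 J.
To melt every bit of ice: 423.8·334 = 141549 J.
50500 J < 141549 J, so only part of the ice melts and the system sits at 0 °C.
m_melt = 50500 / L_f = 151.2 g.

m_melted ≈ 151 g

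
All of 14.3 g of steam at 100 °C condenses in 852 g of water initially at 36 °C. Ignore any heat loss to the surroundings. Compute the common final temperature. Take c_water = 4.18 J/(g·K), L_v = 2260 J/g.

T_f ≈ 46.0 °C

Taking heat into each body as positive, Σ m c ΔT = 0:
steam→water at 100 °C releases m L_v = 14.3×2260 = 32318; condensed water 100 °C→T: 59.77(T − 100); original water: 3561.4(T − 36)
3621.1 T = 32318 + 5977.4 + 128209 = 166504
T ≈ 45.98 °C, under the boiling point, so the assumption holds.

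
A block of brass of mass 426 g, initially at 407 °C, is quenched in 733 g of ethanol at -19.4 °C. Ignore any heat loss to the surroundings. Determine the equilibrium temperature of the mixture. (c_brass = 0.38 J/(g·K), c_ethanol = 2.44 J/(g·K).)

Let T be the final temperature. ΣQ_i = 0:
426×0.38×(T − 407) + 733×2.44×(T − (-19.4)) = 0
(161.88 + 1788.5) T = 161.88×407 + 1788.5×(-19.4)
T ≈ 15.99 °C

T_f ≈ 16.0 °C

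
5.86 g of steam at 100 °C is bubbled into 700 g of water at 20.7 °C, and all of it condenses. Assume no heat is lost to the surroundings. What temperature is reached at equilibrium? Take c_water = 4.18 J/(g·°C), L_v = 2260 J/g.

T_f ≈ 25.8 °C

Energy balance with sensible and latent terms:
steam→water at 100 °C releases m L_v = 5.86×2260 = 13244; condensed water 100 °C→T: 24.49(T − 100); water warms: 700×4.18×(T − 20.7) = 2926(T − 20.7)
2950.5 T = 13244 + 2449.5 + 60568 = 76261
T ≈ 25.85 °C, under the boiling point, so the assumption holds.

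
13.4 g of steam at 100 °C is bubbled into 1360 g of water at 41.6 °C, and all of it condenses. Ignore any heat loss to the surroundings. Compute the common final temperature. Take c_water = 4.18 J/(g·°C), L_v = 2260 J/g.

Energy conservation, ΣQ = 0:
steam→water at 100 °C releases m L_v = 13.4×2260 = 30284; condensed water 100 °C→T: 56.01(T − 100); water warms: 1360×4.18×(T − 41.6) = 5684.8(T − 41.6)
5740.8 T = 30284 + 5601.2 + 236488 = 272373
T ≈ 47.45 °C — below 100 °C, confirming all the steam condensed.

T_f ≈ 47.4 °C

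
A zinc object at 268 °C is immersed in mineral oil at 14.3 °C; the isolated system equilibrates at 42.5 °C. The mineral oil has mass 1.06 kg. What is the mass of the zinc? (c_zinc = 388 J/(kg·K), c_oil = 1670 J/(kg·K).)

m ≈ 0.571 kg

Heat lost by the zinc = heat gained by the oil:
m·388·(268 − 42.5) = 1.06·1670·(42.5 − 14.3)
87494 m = 49920  ⇒  m ≈ 0.5705 kg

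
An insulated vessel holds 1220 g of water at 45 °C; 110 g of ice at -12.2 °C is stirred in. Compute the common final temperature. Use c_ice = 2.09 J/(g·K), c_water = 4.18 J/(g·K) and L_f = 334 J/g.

T_f ≈ 34.2 °C

Taking heat into each body as positive, Σ m c ΔT = 0:
ice -12.2→0 °C: 110·2.09·12.2 = 2804.8; fusion: m_ice L_f = 110·334 = 36740; meltwater 0→T: 110·4.18·T = 459.8 T; water cools: 1220·4.18·(T − 45) = 5099.6(T − 45)
5559.4 T = 229482 − 39545 = 189937
T ≈ 34.17 °C. Since T > 0 °C, the all-ice-melts assumption holds.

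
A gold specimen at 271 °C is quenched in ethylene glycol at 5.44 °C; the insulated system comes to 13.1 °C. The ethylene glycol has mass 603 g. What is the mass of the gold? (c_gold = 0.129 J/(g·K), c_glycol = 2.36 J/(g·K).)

m ≈ 328 g

Energy conservation, ΣQ = 0:
m×0.129×(13.1 − 271) + 603×2.36×(13.1 − 5.44) = 0
-33.27 m = -10901
m = -10901/-33.27 ≈ 327.7 g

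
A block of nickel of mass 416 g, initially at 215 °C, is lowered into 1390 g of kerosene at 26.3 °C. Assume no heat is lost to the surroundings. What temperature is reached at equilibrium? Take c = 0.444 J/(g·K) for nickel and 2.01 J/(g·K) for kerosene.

T_f ≈ 38.0 °C

T_f is the heat-capacity-weighted average of the initial temperatures:
T_f = (184.7·215 + 2793.9·26.3) / (184.7 + 2793.9)
    = 113191 / 2978.6 ≈ 38.00 °C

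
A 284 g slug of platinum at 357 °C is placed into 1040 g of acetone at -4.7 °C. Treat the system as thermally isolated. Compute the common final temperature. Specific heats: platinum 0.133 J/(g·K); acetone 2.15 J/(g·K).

Set heat shed by the hot body equal to heat absorbed by the cold body:
284×0.133×(357 − T) = 1040×2.15×(T − (-4.7))
37.77(357 − T) = 2236(T − (-4.7))
2273.8 T = 2975.4  ⇒  T ≈ 1.31 °C

T_f ≈ 1.3 °C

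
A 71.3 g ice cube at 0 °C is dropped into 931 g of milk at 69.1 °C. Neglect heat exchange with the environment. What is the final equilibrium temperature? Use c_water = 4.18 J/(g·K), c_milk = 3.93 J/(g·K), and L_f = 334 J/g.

T_f ≈ 57.9 °C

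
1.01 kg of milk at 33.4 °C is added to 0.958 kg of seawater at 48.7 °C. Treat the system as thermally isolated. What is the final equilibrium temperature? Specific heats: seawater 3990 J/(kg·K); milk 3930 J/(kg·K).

T_f ≈ 40.9 °C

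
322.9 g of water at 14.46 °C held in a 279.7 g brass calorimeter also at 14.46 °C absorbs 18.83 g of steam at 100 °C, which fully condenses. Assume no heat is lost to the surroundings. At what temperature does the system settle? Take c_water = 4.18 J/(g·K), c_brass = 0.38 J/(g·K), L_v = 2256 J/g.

T_f ≈ 46.5 °C

Energy conservation, ΣQ = 0:
latent heat released on condensation: 18.83×2256 = 42480; condensate cools 100→T: 18.83×4.18×(T − 100) = 78.71(T − 100); water warms: 322.9×4.18×(T − 14.46) = 1349.7(T − 14.46); cup: 106.29(T − 14.46)
1534.7 T = 42480 + 7870.9 + 21054 = 71405
T ≈ 46.53 °C (< 100 °C, so full condensation is consistent).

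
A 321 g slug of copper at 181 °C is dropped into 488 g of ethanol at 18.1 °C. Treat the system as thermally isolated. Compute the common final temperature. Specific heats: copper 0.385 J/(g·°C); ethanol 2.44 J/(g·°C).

T_f ≈ 33.4 °C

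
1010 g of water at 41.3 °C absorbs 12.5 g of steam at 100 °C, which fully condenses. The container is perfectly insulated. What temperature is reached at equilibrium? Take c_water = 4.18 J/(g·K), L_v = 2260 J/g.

Taking heat into each body as positive, Σ m c ΔT = 0:
steam→water at 100 °C releases m L_v = 12.5·2260 = 28250; condensed water 100 °C→T: 52.25(T − 100); original water: 4221.8(T − 41.3)
4274 T = 28250 + 5225 + 174360 = 207835
T ≈ 48.63 °C (< 100 °C, so full condensation is consistent).

T_f ≈ 48.6 °C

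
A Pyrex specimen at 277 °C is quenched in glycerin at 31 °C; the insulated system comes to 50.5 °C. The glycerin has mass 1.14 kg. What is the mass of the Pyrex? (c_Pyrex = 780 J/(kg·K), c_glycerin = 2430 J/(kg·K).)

m ≈ 0.306 kg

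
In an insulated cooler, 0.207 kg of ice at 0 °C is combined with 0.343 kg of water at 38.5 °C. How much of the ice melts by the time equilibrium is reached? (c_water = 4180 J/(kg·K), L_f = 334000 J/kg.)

Heat available from the water dropping to 0 °C: 0.343·4180·38.5 = 55199 J.
Fully melting the ice requires m_ice L_f = 0.207·334000 = 69138 J.
That's not enough to melt it all — equilibrium is at 0 °C with ice remaining.
Mass melted = 55199/334000 ≈ 0.1653 kg.

m_melted ≈ 0.165 kg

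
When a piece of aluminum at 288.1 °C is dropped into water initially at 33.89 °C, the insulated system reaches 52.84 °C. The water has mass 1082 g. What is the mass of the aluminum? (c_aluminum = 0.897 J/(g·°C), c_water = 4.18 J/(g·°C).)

Energy conservation, ΣQ = 0:
m·0.897·(52.84 − 288.1) + 1082·4.18·(52.84 − 33.89) = 0
-211.03 m = -85706
m = -85706/-211.03 ≈ 406.1 g

m ≈ 406 g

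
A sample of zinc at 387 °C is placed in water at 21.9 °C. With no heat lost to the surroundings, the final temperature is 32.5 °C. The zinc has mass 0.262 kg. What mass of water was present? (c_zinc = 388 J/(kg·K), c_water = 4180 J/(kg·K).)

Heat gained plus heat lost sum to zero:
0.262×388×(32.5 − 387) + m×4180×(32.5 − 21.9) = 0
44308 m = 36037
m = 36037/44308 ≈ 0.8133 kg

m ≈ 0.813 kg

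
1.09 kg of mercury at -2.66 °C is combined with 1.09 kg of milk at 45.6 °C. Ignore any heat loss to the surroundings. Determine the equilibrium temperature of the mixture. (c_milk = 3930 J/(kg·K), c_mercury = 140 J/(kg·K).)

T_f ≈ 43.9 °C

Heat gained plus heat lost sum to zero:
1.09·3930·(T − 45.6) + 1.09·140·(T − (-2.66)) = 0
(4283.7 + 152.6) T = 4283.7·45.6 + 152.6·(-2.66)
T = 194931 / 4436.3 = 43.9 °C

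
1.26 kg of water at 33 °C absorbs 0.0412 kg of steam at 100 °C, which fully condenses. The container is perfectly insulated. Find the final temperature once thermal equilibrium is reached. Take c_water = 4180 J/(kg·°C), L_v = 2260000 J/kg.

T_f ≈ 52.2 °C

Net heat exchanged in the isolated system is zero:
steam→water at 100 °C releases m L_v = 0.0412·2260000 = 93112
  condensed water 100 °C→T: 172.22(T − 100)
  water warms: 1.26·4180·(T − 33) = 5266.8(T − 33)
5439 T = 93112 + 17222 + 173804 = 284138
T ≈ 52.24 °C, under the boiling point, so the assumption holds.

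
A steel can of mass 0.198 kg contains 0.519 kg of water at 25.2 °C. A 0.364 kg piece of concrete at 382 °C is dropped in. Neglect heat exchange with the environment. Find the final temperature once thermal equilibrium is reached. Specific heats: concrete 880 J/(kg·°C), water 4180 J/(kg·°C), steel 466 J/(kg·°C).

Taking heat into each body as positive, Σ m c ΔT = 0:
0.364*880*(T − 382) + 0.519*4180*(T − 25.2) + 0.198*466*(T − 25.2) = 0
320.32(T − 382) + 2169.4(T − 25.2) + 92.27(T − 25.2) = 0
2582 T = 179357
T = 179357/2582 ≈ 69.46 °C

T_f ≈ 69.5 °C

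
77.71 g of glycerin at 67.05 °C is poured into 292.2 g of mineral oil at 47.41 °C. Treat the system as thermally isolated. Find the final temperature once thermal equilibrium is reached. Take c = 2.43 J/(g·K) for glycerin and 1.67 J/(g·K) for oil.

T_f ≈ 52.9 °C

Net heat exchanged in the isolated system is zero:
77.71·2.43·(T − 67.05) + 292.2·1.67·(T − 47.41) = 0
676.81 T = 35796
T = 35796/676.81 ≈ 52.89 °C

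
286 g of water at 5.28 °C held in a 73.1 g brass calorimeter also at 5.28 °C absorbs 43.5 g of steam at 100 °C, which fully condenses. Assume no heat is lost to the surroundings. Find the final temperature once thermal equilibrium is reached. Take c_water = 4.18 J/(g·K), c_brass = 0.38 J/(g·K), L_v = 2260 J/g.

T_f ≈ 87.5 °C

Energy balance with sensible and latent terms:
condense steam: −43.5·2260 = −98310
  condensate cools 100→T: 43.5·4.18·(T − 100) = 181.83(T − 100)
  original water: 1195.5(T − 5.28)
  cup: 27.78(T − 5.28)
1405.1 T = 98310 + 18183 + 6458.8 = 122952
T ≈ 87.50 °C (< 100 °C, so full condensation is consistent).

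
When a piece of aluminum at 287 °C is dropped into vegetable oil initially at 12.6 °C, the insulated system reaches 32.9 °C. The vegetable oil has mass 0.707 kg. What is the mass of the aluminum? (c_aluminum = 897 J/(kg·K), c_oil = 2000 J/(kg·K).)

m ≈ 0.126 kg

Setting the total heat transfer to zero:
m×897×(32.9 − 287) + 0.707×2000×(32.9 − 12.6) = 0
-227928 m = -28704
m = -28704/-227928 ≈ 0.1259 kg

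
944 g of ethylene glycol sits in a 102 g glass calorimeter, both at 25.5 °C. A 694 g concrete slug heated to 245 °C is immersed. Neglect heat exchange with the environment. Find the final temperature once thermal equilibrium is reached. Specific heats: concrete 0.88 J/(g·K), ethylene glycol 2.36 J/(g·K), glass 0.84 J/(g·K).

T_f ≈ 71.3 °C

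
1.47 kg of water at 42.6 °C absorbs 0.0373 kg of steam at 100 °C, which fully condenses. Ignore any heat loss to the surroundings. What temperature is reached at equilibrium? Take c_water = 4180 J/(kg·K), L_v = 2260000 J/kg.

T_f ≈ 57.4 °C

Setting the total heat transfer to zero:
latent heat released on condensation: 0.0373×2260000 = 84298; condensate cools 100→T: 0.0373×4180×(T − 100) = 155.91(T − 100); water warms: 1.47×4180×(T − 42.6) = 6144.6(T − 42.6)
6300.5 T = 84298 + 15591 + 261760 = 361649
T ≈ 57.40 °C, under the boiling point, so the assumption holds.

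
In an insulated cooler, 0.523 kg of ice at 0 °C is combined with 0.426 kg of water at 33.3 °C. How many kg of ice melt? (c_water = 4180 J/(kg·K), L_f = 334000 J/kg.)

m_melted ≈ 0.178 kg

Water can give up m c ΔT = 0.426·4180·33.3 = 59297 J before reaching 0 °C.
Melting all 0.523 kg of ice would need 0.523·334000 = 174682 J.
59297 J < 174682 J, so only part of the ice melts and the system sits at 0 °C.
Mass melted = 59297/334000 ≈ 0.1775 kg.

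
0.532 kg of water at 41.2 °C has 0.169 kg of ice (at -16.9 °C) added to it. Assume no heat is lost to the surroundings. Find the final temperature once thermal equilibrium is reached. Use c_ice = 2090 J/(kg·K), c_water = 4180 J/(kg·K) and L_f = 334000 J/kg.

Conservation of energy gives ΣQ = 0:
ice -16.9→0 °C: 0.169×2090×16.9 = 5969.2
  fusion: m_ice L_f = 0.169×334000 = 56446
  meltwater 0→T: 0.169×4180×T = 706.42 T
  water: 2223.8(T − 41.2)
2930.2 T = 91619 − 62415 = 29204
T ≈ 9.97 °C — above 0 °C, consistent with complete melting.

T_f ≈ 10.0 °C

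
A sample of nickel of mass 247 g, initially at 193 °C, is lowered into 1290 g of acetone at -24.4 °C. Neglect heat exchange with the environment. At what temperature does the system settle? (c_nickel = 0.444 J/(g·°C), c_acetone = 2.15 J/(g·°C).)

Conservation of energy gives ΣQ = 0:
247*0.444*(T − 193) + 1290*2.15*(T − (-24.4)) = 0
109.67(T − 193) + 2773.5(T − (-24.4)) = 0
2883.2 T = -46507
T = -46507/2883.2 ≈ -16.13 °C

T_f ≈ -16.1 °C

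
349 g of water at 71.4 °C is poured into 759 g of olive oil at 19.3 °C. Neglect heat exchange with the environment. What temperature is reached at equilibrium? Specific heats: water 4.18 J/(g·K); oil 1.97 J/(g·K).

Let T be the final temperature. ΣQ_i = 0:
349*4.18*(T − 71.4) + 759*1.97*(T − 19.3) = 0
(1458.8 + 1495.2) T = 1458.8*71.4 + 1495.2*19.3
T = 133018/2954.1 ≈ 45.03 °C

T_f ≈ 45.0 °C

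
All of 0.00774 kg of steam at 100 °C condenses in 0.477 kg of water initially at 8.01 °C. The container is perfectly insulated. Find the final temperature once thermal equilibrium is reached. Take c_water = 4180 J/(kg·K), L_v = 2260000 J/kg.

T_f ≈ 18.1 °C

Energy conservation, ΣQ = 0:
condense steam: −0.00774×2260000 = −17492; condensed water 100 °C→T: 32.35(T − 100); water warms: 0.477×4180×(T − 8.01) = 1993.9(T − 8.01)
2026.2 T = 17492 + 3235.3 + 15971 = 36699
T ≈ 18.11 °C (< 100 °C, so full condensation is consistent).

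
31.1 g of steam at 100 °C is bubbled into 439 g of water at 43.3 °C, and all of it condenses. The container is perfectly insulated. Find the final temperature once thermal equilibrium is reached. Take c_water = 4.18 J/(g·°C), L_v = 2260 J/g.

Energy balance with sensible and latent terms:
condense steam: −31.1×2260 = −70286; condensate cools 100→T: 31.1×4.18×(T − 100) = 130(T − 100); water warms: 439×4.18×(T − 43.3) = 1835(T − 43.3)
1965 T = 70286 + 13000 + 79456 = 162742
T ≈ 82.82 °C — below 100 °C, confirming all the steam condensed.

T_f ≈ 82.8 °C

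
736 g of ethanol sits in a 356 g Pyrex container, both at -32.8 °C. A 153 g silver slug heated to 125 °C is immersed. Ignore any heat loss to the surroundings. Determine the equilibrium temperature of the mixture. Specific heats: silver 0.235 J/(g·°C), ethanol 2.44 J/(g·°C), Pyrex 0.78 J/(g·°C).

T_f ≈ -30.1 °C

Heat gained plus heat lost sum to zero:
153·0.235·(T − 125) + 736·2.44·(T − (-32.8)) + 356·0.78·(T − (-32.8)) = 0
35.95(T − 125) + 1795.8(T − (-32.8)) + 277.68(T − (-32.8)) = 0
2109.5 T = -63517
T ≈ -30.11 °C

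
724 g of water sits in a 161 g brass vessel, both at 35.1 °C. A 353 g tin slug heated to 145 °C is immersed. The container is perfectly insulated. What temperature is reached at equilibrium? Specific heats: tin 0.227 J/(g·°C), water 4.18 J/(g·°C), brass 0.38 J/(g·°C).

T_f ≈ 37.9 °C

Energy conservation, ΣQ = 0:
353·0.227·(T − 145) + 724·4.18·(T − 35.1) + 161·0.38·(T − 35.1) = 0
80.13(T − 145) + 3026.3(T − 35.1) + 61.18(T − 35.1) = 0
(80.13 + 3026.3 + 61.18) T = 80.13·145 + 3026.3·35.1 + 61.18·35.1
T = 119990/3167.6 ≈ 37.88 °C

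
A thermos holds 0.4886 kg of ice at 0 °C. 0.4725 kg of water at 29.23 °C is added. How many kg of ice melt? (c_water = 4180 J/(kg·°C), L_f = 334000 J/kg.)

m_melted ≈ 0.173 kg

Heat available from the water dropping to 0 °C: 0.4725·4180·29.23 = 57731 J.
To melt every bit of ice: 0.4886·334000 = 163192 J.
That's not enough to melt it all — equilibrium is at 0 °C with ice remaining.
m_melt = 57731 / L_f = 0.1728 kg.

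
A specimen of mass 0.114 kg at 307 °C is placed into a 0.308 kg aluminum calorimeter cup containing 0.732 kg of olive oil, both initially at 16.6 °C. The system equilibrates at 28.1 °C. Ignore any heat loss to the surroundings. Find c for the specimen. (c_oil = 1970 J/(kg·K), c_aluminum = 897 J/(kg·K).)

Let T be the final temperature. ΣQ_i = 0:
0.114·c·(28.1 − 307) + 0.732·1970·(28.1 − 16.6) + 0.308·897·(28.1 − 16.6) = 0
-31.79 c = -19761
c = -19761/-31.79 ≈ 621.5 J/(kg·K)

c ≈ 622 J/(kg·K)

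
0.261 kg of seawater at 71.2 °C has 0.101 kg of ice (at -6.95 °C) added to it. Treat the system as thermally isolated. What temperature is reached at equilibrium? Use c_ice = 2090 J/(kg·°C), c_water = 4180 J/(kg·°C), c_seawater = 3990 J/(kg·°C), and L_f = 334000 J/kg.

Taking heat into each body as positive, Σ m c ΔT = 0:
warm ice to 0 °C: 0.101×2090×(0 − (-6.95)) = 1467.1; latent heat to melt: 0.101×334000 = 33734; warm the meltwater: 422.18 T; seawater cools: 0.261×3990×(T − 71.2) = 1041.4(T − 71.2)
1463.6 T = 74147 − 35201 = 38946
T ≈ 26.61 °C — above 0 °C, consistent with complete melting.

T_f ≈ 26.6 °C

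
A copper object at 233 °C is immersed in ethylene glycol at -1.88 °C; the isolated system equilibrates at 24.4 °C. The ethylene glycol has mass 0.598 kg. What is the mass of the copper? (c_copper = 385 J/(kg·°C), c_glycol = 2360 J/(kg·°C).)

m ≈ 0.462 kg

Heat lost by the copper = heat gained by the glycol:
m·385·(233 − 24.4) = 0.598·2360·(24.4 − (-1.88))
80311 m = 37088  ⇒  m ≈ 0.4618 kg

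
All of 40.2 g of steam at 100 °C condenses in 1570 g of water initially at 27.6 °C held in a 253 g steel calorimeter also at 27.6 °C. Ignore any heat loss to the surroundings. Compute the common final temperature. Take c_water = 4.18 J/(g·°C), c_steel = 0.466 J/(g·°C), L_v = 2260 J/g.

Taking heat into each body as positive, Σ m c ΔT = 0:
steam→water at 100 °C releases m L_v = 40.2·2260 = 90852
  condensate cools 100→T: 40.2·4.18·(T − 100) = 168.04(T − 100)
  original water: 6562.6(T − 27.6)
  steel cup: 253·0.466·(T − 27.6) = 117.9(T − 27.6)
6848.5 T = 90852 + 16804 + 184382 = 292037
T ≈ 42.64 °C (< 100 °C, so full condensation is consistent).

T_f ≈ 42.6 °C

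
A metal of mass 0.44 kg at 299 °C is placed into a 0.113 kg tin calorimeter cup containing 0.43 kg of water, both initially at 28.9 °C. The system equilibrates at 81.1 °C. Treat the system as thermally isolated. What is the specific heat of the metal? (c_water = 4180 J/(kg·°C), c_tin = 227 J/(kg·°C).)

Heat gained plus heat lost sum to zero:
0.44×c×(81.1 − 299) + 0.43×4180×(81.1 − 28.9) + 0.113×227×(81.1 − 28.9) = 0
-95.88 c = -95163
c = -95163/-95.88 ≈ 992.6 J/(kg·°C)

c ≈ 993 J/(kg·°C)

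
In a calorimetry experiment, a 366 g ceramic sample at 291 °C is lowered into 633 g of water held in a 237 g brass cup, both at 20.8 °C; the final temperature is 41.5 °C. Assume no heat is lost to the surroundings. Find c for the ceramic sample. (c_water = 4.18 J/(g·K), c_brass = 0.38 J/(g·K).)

c ≈ 0.62 J/(g·K)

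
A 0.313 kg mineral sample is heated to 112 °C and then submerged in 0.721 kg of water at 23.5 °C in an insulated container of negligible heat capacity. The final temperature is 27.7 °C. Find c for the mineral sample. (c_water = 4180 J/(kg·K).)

c ≈ 480 J/(kg·K)

Conservation of energy gives ΣQ = 0:
0.313·c·(27.7 − 112) + 0.721·4180·(27.7 − 23.5) = 0
-26.39 c = -12658
c = -12658/-26.39 ≈ 479.7 J/(kg·K)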